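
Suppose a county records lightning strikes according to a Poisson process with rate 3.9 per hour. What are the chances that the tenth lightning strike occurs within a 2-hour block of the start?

Over the interval, μ = 3.9 × 2 = 7.8 (a 2-hour block = 2 hours).
The tenth arrival falls in the interval iff at least 10 events occur there: P(S_10 ≤ t) = P(N ≥ 10) = 1 − P(N ≤ 9) ≈ 0.2589.

0.2589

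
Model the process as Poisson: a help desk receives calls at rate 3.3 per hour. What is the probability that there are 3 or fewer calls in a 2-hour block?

Over the interval, μ = 3.3 × 2 = 6.6 (a 2-hour block = 2 hours).
P(N ≤ 3) = Σ_{j=0}^{3} e^(−μ) μ^j/j! ≈ 0.1052.

0.1052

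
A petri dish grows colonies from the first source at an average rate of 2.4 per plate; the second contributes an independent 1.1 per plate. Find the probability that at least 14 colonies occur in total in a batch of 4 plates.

0.5356

Independent Poisson processes superpose: combined rate λ = 2.4 + 1.1 = 3.5 per plate.
Over the interval, μ = 3.5 × 4 = 14 (a batch of 4 plates = 4 plates).
P(N ≥ 14) = 1 − P(N ≤ 13) ≈ 0.5356.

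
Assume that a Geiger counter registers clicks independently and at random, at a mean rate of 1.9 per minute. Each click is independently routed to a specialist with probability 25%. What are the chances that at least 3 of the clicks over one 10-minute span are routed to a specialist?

Thinning: the clicks that are routed to a specialist themselves form a Poisson process with rate 0.25 × 1.9 = 0.475 per minute.
Over the interval, μ = 0.475 × 10 = 4.75 (a 10-minute span = 10 minutes).
P(N ≥ 3) = 1 − P(N ≤ 2) ≈ 0.8527.

0.8527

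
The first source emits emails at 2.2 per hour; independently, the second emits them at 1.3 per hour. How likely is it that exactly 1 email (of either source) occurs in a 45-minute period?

0.1902

Independent Poisson processes superpose: combined rate λ = 2.2 + 1.3 = 3.5 per hour.
Over the interval, μ = 3.5 × 0.75 = 2.625 (a 45-minute period = 0.75 hours).
P(N = 1) = e^(−2.625) · 2.625^1/1! ≈ 0.1902.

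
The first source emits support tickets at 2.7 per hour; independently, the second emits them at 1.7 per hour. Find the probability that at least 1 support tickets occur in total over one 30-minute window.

Independent Poisson processes superpose: combined rate λ = 2.7 + 1.7 = 4.4 per hour.
Over the interval, μ = 4.4 × 0.5 = 2.2 (a 30-minute window = 0.5 hours).
P(N ≥ 1) = 1 − P(N ≤ 0) ≈ 0.8892.

0.8892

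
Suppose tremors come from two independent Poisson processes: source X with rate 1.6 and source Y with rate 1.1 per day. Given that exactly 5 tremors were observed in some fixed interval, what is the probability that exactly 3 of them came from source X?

Given the total, each event is independently from source X with probability p = λ_X/(λ_X+λ_Y) = 1.6/2.7 ≈ 0.5926.
So K ~ Binomial(5, 1.6/2.7): P(K = 3) = C(5,3) · (1.6/2.7)^3 · (1.1/2.7)^2 ≈ 0.3454.

0.3454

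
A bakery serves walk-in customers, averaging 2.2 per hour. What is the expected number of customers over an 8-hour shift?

E[N] = λt = 2.2 × 8 = 17.6 (an 8-hour shift = 8 hours).

17.6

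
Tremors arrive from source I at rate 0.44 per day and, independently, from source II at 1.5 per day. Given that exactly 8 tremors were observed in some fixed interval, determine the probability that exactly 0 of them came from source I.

0.1277

Given the total, each event is independently from source I with probability p = λ_I/(λ_I+λ_II) = 0.44/1.94 ≈ 0.2268.
So K ~ Binomial(8, 0.44/1.94): P(K = 0) = C(8,0) · (0.44/1.94)^0 · (1.5/1.94)^8 ≈ 0.1277.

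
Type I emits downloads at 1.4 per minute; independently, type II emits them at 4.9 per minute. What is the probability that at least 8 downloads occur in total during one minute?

Independent Poisson processes superpose: combined rate λ = 1.4 + 4.9 = 6.3 per minute.
So μ = 6.3.
P(N ≥ 8) = 1 − P(N ≤ 7) ≈ 0.2983.

0.2983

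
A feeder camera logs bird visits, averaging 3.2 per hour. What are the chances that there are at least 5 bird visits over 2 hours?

Over the interval, μ = 3.2 × 2 = 6.4 (2 hours).
P(N ≥ 5) = 1 − P(N ≤ 4) = 1 − Σ_{j=0}^{4} e^(−μ) μ^j/j! ≈ 0.7649.

0.7649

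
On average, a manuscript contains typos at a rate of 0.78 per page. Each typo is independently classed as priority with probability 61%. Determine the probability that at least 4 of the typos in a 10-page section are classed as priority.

0.6993

Thinning: the typos that are classed as priority themselves form a Poisson process with rate 0.61 × 0.78 = 0.4758 per page.
Over the interval, μ = 0.4758 × 10 = 4.758 (a 10-page section = 10 pages).
P(N ≥ 4) = 1 − P(N ≤ 3) ≈ 0.6993.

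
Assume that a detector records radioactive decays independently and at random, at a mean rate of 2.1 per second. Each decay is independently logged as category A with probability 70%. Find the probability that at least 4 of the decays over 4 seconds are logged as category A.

0.8378

Thinning: the decays that are logged as category A themselves form a Poisson process with rate 0.7 × 2.1 = 1.47 per second.
Over the interval, μ = 1.47 × 4 = 5.88 (4 seconds).
P(N ≥ 4) = 1 − P(N ≤ 3) ≈ 0.8378.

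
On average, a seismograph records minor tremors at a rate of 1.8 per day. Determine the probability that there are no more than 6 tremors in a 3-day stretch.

0.7017

Over the interval, μ = 1.8 × 3 = 5.4 (a 3-day stretch = 3 days).
P(N ≤ 6) = Σ_{j=0}^{6} e^(−μ) μ^j/j! ≈ 0.7017.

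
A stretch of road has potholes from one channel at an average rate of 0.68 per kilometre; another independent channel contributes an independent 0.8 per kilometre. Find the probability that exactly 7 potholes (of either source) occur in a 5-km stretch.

Independent Poisson processes superpose: combined rate λ = 0.68 + 0.8 = 1.48 per kilometre.
Over the interval, μ = 1.48 × 5 = 7.4 (a 5-km stretch = 5 kilometres).
P(N = 7) = e^(−7.4) · 7.4^7/7! ≈ 0.1474.

0.1474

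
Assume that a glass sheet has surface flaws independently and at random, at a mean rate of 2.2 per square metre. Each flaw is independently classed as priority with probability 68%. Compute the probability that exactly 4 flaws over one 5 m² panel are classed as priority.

0.0736

Thinning: the flaws that are classed as priority themselves form a Poisson process with rate 0.68 × 2.2 = 1.496 per square metre.
Over the interval, μ = 1.496 × 5 = 7.48 (a 5 m² panel = 5 square metres).
P(N = 4) = e^(−7.48) · 7.48^4/4! ≈ 0.0736.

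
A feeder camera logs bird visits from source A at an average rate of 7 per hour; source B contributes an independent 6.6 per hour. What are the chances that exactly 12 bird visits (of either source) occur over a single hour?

Independent Poisson processes superpose: combined rate λ = 7 + 6.6 = 13.6 per hour.
So μ = 13.6.
P(N = 12) = e^(−13.6) · 13.6^12/12! ≈ 0.1037.

0.1037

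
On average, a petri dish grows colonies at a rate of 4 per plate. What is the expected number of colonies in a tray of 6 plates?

24

E[N] = λt = 4 × 6 = 24 (a tray of 6 plates = 6 plates).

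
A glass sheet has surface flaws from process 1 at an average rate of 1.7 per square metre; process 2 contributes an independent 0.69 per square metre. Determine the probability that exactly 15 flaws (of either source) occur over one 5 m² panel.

0.0715

Independent Poisson processes superpose: combined rate λ = 1.7 + 0.69 = 2.39 per square metre.
Over the interval, μ = 2.39 × 5 = 11.95 (a 5 m² panel = 5 square metres).
P(N = 15) = e^(−11.95) · 11.95^15/15! ≈ 0.0715.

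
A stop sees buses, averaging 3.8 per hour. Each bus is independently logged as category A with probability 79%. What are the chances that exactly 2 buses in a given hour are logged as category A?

Thinning: the buses that are logged as category A themselves form a Poisson process with rate 0.79 × 3.8 = 3.002 per hour.
So μ = 3.002.
P(N = 2) = e^(−3.002) · 3.002^2/2! ≈ 0.2239.

0.2239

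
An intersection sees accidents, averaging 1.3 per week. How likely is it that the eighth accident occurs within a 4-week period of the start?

0.1551

Over the interval, μ = 1.3 × 4 = 5.2 (a 4-week period = 4 weeks).
The eighth arrival falls in the interval iff at least 8 events occur there: P(S_8 ≤ t) = P(N ≥ 8) = 1 − P(N ≤ 7) ≈ 0.1551.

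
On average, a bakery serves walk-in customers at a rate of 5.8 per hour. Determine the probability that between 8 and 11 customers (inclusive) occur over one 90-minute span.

Over the interval, μ = 5.8 × 1.5 = 8.7 (a 90-minute span = 1.5 hours).
P(8 ≤ N ≤ 11) = Σ_{j=8}^{11} e^(−8.7) · 8.7^j/j! ≈ 0.4709.

0.4709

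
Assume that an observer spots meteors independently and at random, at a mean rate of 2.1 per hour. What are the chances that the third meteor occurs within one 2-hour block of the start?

Over the interval, μ = 2.1 × 2 = 4.2 (a 2-hour block = 2 hours).
The third arrival falls in the interval iff at least 3 events occur there: P(S_3 ≤ t) = P(N ≥ 3) = 1 − P(N ≤ 2) ≈ 0.7898.

0.7898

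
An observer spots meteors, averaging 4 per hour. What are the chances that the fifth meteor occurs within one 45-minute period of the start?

Over the interval, μ = 4 × 0.75 = 3 (a 45-minute period = 0.75 hours).
The fifth arrival falls in the interval iff at least 5 events occur there: P(S_5 ≤ t) = P(N ≥ 5) = 1 − P(N ≤ 4) ≈ 0.1847.

0.1847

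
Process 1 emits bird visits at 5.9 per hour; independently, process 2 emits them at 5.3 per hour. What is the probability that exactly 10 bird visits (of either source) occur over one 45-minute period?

0.1084

Independent Poisson processes superpose: combined rate λ = 5.9 + 5.3 = 11.2 per hour.
Over the interval, μ = 11.2 × 0.75 = 8.4 (a 45-minute period = 0.75 hours).
P(N = 10) = e^(−8.4) · 8.4^10/10! ≈ 0.1084.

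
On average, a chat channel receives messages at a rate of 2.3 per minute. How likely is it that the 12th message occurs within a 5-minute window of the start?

0.4802

Over the interval, μ = 2.3 × 5 = 11.5 (a 5-minute window = 5 minutes).
The 12th arrival falls in the interval iff at least 12 events occur there: P(S_12 ≤ t) = P(N ≥ 12) = 1 − P(N ≤ 11) ≈ 0.4802.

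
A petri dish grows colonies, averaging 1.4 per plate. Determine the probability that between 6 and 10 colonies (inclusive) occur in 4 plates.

0.4599

Over the interval, μ = 1.4 × 4 = 5.6 (4 plates).
P(6 ≤ N ≤ 10) = Σ_{j=6}^{10} e^(−5.6) · 5.6^j/j! ≈ 0.4599.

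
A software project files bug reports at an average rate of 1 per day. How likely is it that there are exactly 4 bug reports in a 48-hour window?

Over the interval, μ = 1 × 2 = 2 (a 48-hour window = 2 days).
P(N = 4) = e^(−μ) μ^4/4! = e^(−2) · 2^4/24 ≈ 0.0902.

0.0902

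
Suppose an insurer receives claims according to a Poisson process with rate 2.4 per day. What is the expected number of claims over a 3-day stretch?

7.2

E[N] = λt = 2.4 × 3 = 7.2 (a 3-day stretch = 3 days).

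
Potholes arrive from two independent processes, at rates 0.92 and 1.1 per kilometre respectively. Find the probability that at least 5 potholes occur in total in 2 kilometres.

Independent Poisson processes superpose: combined rate λ = 0.92 + 1.1 = 2.02 per kilometre.
Over the interval, μ = 2.02 × 2 = 4.04 (2 kilometres).
P(N ≥ 5) = 1 − P(N ≤ 4) ≈ 0.3790.

0.3790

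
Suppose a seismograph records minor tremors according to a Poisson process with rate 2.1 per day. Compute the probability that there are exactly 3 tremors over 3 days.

Over the interval, μ = 2.1 × 3 = 6.3 (3 days).
P(N = 3) = e^(−μ) μ^3/3! = e^(−6.3) · 6.3^3/6 ≈ 0.0765.

0.0765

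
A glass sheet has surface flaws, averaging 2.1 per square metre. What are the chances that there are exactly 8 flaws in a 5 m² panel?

Over the interval, μ = 2.1 × 5 = 10.5 (a 5 m² panel = 5 square metres).
P(N = 8) = e^(−μ) μ^8/8! = e^(−10.5) · 10.5^8/40320 ≈ 0.1009.

0.1009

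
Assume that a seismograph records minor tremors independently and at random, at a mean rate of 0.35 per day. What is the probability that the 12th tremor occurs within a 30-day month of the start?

Over the interval, μ = 0.35 × 30 = 10.5 (a 30-day month = 30 days).
The 12th arrival falls in the interval iff at least 12 events occur there: P(S_12 ≤ t) = P(N ≥ 12) = 1 − P(N ≤ 11) ≈ 0.3613.

0.3613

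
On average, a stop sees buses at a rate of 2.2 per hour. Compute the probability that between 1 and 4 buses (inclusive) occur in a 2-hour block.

Over the interval, μ = 2.2 × 2 = 4.4 (a 2-hour block = 2 hours).
P(1 ≤ N ≤ 4) = Σ_{j=1}^{4} e^(−4.4) · 4.4^j/j! ≈ 0.5389.

0.5389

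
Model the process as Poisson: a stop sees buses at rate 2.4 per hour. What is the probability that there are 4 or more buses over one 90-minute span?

Over the interval, μ = 2.4 × 1.5 = 3.6 (a 90-minute span = 1.5 hours).
P(N ≥ 4) = 1 − P(N ≤ 3) = 1 − Σ_{j=0}^{3} e^(−μ) μ^j/j! ≈ 0.4848.

0.4848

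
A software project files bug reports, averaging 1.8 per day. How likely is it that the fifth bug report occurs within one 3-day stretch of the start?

Over the interval, μ = 1.8 × 3 = 5.4 (a 3-day stretch = 3 days).
The fifth arrival falls in the interval iff at least 5 events occur there: P(S_5 ≤ t) = P(N ≥ 5) = 1 − P(N ≤ 4) ≈ 0.6267.

0.6267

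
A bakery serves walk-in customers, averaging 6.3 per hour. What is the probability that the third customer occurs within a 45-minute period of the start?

0.8502

Over the interval, μ = 6.3 × 0.75 = 4.725 (a 45-minute period = 0.75 hours).
The third arrival falls in the interval iff at least 3 events occur there: P(S_3 ≤ t) = P(N ≥ 3) = 1 − P(N ≤ 2) ≈ 0.8502.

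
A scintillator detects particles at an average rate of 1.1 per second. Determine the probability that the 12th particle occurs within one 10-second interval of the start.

0.4207

Over the interval, μ = 1.1 × 10 = 11 (a 10-second interval = 10 seconds).
The 12th arrival falls in the interval iff at least 12 events occur there: P(S_12 ≤ t) = P(N ≥ 12) = 1 − P(N ≤ 11) ≈ 0.4207.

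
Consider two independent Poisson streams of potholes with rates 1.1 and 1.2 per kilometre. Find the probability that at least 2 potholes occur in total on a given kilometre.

0.6691

Independent Poisson processes superpose: combined rate λ = 1.1 + 1.2 = 2.3 per kilometre.
So μ = 2.3.
P(N ≥ 2) = 1 − P(N ≤ 1) ≈ 0.6691.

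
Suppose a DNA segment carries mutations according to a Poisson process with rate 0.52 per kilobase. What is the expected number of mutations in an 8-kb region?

E[N] = λt = 0.52 × 8 = 4.16 (an 8-kb region = 8 kilobases).

4.16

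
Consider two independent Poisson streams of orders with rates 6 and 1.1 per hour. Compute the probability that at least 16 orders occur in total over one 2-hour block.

0.3506

Independent Poisson processes superpose: combined rate λ = 6 + 1.1 = 7.1 per hour.
Over the interval, μ = 7.1 × 2 = 14.2 (a 2-hour block = 2 hours).
P(N ≥ 16) = 1 − P(N ≤ 15) ≈ 0.3506.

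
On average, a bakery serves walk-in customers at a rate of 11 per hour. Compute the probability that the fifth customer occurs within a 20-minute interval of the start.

0.3064

Over the interval, μ = 11 × 1/3 ≈ 3.66667 (a 20-minute interval = 1/3 hours).
The fifth arrival falls in the interval iff at least 5 events occur there: P(S_5 ≤ t) = P(N ≥ 5) = 1 − P(N ≤ 4) ≈ 0.3064.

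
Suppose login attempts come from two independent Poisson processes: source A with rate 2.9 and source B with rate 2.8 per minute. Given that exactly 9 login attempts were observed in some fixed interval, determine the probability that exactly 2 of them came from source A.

0.0643

Given the total, each event is independently from source A with probability p = λ_A/(λ_A+λ_B) = 2.9/5.7 ≈ 0.5088.
So K ~ Binomial(9, 2.9/5.7): P(K = 2) = C(9,2) · (2.9/5.7)^2 · (2.8/5.7)^7 ≈ 0.0643.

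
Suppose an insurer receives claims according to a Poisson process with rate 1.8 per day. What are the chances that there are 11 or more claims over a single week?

0.7124

Over the interval, μ = 1.8 × 7 = 12.6 (a week = 7 days).
P(N ≥ 11) = 1 − P(N ≤ 10) = 1 − Σ_{j=0}^{10} e^(−μ) μ^j/j! ≈ 0.7124.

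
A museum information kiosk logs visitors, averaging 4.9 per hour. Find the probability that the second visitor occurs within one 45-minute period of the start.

Over the interval, μ = 4.9 × 0.75 = 3.675 (a 45-minute period = 0.75 hours).
The second arrival falls in the interval iff at least 2 events occur there: P(S_2 ≤ t) = P(N ≥ 2) = 1 − P(N ≤ 1) ≈ 0.8815.

0.8815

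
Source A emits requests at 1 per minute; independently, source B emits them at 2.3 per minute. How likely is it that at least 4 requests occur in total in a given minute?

Independent Poisson processes superpose: combined rate λ = 1 + 2.3 = 3.3 per minute.
So μ = 3.3.
P(N ≥ 4) = 1 − P(N ≤ 3) ≈ 0.4197.

0.4197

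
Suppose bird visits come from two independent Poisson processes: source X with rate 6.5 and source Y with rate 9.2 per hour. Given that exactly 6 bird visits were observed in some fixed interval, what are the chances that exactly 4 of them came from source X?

Given the total, each event is independently from source X with probability p = λ_X/(λ_X+λ_Y) = 6.5/15.7 ≈ 0.4140.
So K ~ Binomial(6, 6.5/15.7): P(K = 4) = C(6,4) · (6.5/15.7)^4 · (9.2/15.7)^2 ≈ 0.1513.

0.1513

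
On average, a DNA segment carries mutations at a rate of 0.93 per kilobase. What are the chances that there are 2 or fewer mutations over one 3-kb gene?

Over the interval, μ = 0.93 × 3 = 2.79 (a 3-kb gene = 3 kilobases).
P(N ≤ 2) = Σ_{j=0}^{2} e^(−μ) μ^j/j! ≈ 0.4718.

0.4718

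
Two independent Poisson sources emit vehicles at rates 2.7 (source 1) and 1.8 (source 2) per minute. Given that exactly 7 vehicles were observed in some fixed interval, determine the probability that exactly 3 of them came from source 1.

Given the total, each event is independently from source 1 with probability p = λ_1/(λ_1+λ_2) = 2.7/4.5 = 0.6000.
So K ~ Binomial(7, 2.7/4.5): P(K = 3) = C(7,3) · (2.7/4.5)^3 · (1.8/4.5)^4 ≈ 0.1935.

0.1935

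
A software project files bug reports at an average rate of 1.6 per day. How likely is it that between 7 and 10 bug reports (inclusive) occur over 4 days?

0.3963

Over the interval, μ = 1.6 × 4 = 6.4 (4 days).
P(7 ≤ N ≤ 10) = Σ_{j=7}^{10} e^(−6.4) · 6.4^j/j! ≈ 0.3963.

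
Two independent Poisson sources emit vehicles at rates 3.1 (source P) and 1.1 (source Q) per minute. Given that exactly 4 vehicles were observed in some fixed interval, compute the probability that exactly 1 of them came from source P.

0.0530

Given the total, each event is independently from source P with probability p = λ_P/(λ_P+λ_Q) = 3.1/4.2 ≈ 0.7381.
So K ~ Binomial(4, 3.1/4.2): P(K = 1) = C(4,1) · (3.1/4.2)^1 · (1.1/4.2)^3 ≈ 0.0530.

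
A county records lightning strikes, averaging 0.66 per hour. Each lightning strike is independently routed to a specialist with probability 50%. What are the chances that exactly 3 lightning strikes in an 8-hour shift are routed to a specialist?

Thinning: the lightning strikes that are routed to a specialist themselves form a Poisson process with rate 0.5 × 0.66 = 0.33 per hour.
Over the interval, μ = 0.33 × 8 = 2.64 (an 8-hour shift = 8 hours).
P(N = 3) = e^(−2.64) · 2.64^3/3! ≈ 0.2188.

0.2188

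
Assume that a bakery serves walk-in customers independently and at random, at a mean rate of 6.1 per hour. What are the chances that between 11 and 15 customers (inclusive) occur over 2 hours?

0.5030

Over the interval, μ = 6.1 × 2 = 12.2 (2 hours).
P(11 ≤ N ≤ 15) = Σ_{j=11}^{15} e^(−12.2) · 12.2^j/j! ≈ 0.5030.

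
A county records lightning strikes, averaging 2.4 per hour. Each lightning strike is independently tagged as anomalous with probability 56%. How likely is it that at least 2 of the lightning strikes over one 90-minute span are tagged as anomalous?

0.5983

Thinning: the lightning strikes that are tagged as anomalous themselves form a Poisson process with rate 0.56 × 2.4 = 1.344 per hour.
Over the interval, μ = 1.344 × 1.5 = 2.016 (a 90-minute span = 1.5 hours).
P(N ≥ 2) = 1 − P(N ≤ 1) ≈ 0.5983.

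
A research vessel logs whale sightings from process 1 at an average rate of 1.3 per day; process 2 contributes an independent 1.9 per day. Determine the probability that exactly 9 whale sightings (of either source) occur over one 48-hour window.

Independent Poisson processes superpose: combined rate λ = 1.3 + 1.9 = 3.2 per day.
Over the interval, μ = 3.2 × 2 = 6.4 (a 48-hour window = 2 days).
P(N = 9) = e^(−6.4) · 6.4^9/9! ≈ 0.0825.

0.0825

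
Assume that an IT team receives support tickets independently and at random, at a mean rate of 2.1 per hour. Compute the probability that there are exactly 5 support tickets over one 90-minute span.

Over the interval, μ = 2.1 × 1.5 = 3.15 (a 90-minute span = 1.5 hours).
P(N = 5) = e^(−μ) μ^5/5! = e^(−3.15) · 3.15^5/120 ≈ 0.1108.

0.1108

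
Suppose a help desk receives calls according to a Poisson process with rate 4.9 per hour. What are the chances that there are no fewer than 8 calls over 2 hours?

Over the interval, μ = 4.9 × 2 = 9.8 (2 hours).
P(N ≥ 8) = 1 − P(N ≤ 7) = 1 − Σ_{j=0}^{7} e^(−μ) μ^j/j! ≈ 0.7612.

0.7612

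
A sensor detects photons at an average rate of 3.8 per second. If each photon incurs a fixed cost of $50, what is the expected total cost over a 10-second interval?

E[N] = 3.8 × 10 = 38 (a 10-second interval = 10 seconds); E[cost] = 38 × $50 = $1900.

$1900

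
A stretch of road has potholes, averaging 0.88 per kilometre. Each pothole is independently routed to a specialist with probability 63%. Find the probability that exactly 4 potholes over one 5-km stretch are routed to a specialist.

0.1538

Thinning: the potholes that are routed to a specialist themselves form a Poisson process with rate 0.63 × 0.88 = 0.5544 per kilometre.
Over the interval, μ = 0.5544 × 5 = 2.772 (a 5-km stretch = 5 kilometres).
P(N = 4) = e^(−2.772) · 2.772^4/4! ≈ 0.1538.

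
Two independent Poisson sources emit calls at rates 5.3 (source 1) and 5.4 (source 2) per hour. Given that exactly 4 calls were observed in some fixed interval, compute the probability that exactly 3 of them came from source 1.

Given the total, each event is independently from source 1 with probability p = λ_1/(λ_1+λ_2) = 5.3/10.7 ≈ 0.4953.
So K ~ Binomial(4, 5.3/10.7): P(K = 3) = C(4,3) · (5.3/10.7)^3 · (5.4/10.7)^1 ≈ 0.2453.

0.2453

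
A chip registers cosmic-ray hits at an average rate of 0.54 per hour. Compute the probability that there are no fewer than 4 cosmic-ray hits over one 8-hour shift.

Over the interval, μ = 0.54 × 8 = 4.32 (an 8-hour shift = 8 hours).
P(N ≥ 4) = 1 − P(N ≤ 3) = 1 − Σ_{j=0}^{3} e^(−μ) μ^j/j! ≈ 0.6264.

0.6264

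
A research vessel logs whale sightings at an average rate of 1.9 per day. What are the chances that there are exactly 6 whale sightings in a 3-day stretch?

0.1594

Over the interval, μ = 1.9 × 3 = 5.7 (a 3-day stretch = 3 days).
P(N = 6) = e^(−μ) μ^6/6! = e^(−5.7) · 5.7^6/720 ≈ 0.1594.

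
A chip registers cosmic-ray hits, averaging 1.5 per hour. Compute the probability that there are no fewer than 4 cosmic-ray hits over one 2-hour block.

0.3528

Over the interval, μ = 1.5 × 2 = 3 (a 2-hour block = 2 hours).
P(N ≥ 4) = 1 − P(N ≤ 3) = 1 − Σ_{j=0}^{3} e^(−μ) μ^j/j! ≈ 0.3528.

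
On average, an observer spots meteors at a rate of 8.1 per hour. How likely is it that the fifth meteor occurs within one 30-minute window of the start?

0.3809

Over the interval, μ = 8.1 × 0.5 = 4.05 (a 30-minute window = 0.5 hours).
The fifth arrival falls in the interval iff at least 5 events occur there: P(S_5 ≤ t) = P(N ≥ 5) = 1 − P(N ≤ 4) ≈ 0.3809.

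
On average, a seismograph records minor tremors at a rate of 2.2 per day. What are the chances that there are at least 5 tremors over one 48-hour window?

0.4488

Over the interval, μ = 2.2 × 2 = 4.4 (a 48-hour window = 2 days).
P(N ≥ 5) = 1 − P(N ≤ 4) = 1 − Σ_{j=0}^{4} e^(−μ) μ^j/j! ≈ 0.4488.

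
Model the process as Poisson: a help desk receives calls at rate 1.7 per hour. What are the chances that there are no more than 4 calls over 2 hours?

0.7442

Over the interval, μ = 1.7 × 2 = 3.4 (2 hours).
P(N ≤ 4) = Σ_{j=0}^{4} e^(−μ) μ^j/j! ≈ 0.7442.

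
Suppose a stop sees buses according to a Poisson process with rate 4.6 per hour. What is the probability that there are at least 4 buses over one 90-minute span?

0.9129

Over the interval, μ = 4.6 × 1.5 = 6.9 (a 90-minute span = 1.5 hours).
P(N ≥ 4) = 1 − P(N ≤ 3) = 1 − Σ_{j=0}^{3} e^(−μ) μ^j/j! ≈ 0.9129.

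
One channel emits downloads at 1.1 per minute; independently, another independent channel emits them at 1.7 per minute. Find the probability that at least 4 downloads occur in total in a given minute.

0.3081

Independent Poisson processes superpose: combined rate λ = 1.1 + 1.7 = 2.8 per minute.
So μ = 2.8.
P(N ≥ 4) = 1 − P(N ≤ 3) ≈ 0.3081.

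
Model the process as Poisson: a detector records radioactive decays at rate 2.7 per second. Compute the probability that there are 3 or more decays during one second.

0.5064

With mean μ = 2.7 per second,
P(N ≥ 3) = 1 − P(N ≤ 2) = 1 − Σ_{j=0}^{2} e^(−μ) μ^j/j! ≈ 0.5064.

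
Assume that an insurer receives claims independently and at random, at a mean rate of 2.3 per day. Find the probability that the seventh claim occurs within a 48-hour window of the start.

0.1820

Over the interval, μ = 2.3 × 2 = 4.6 (a 48-hour window = 2 days).
The seventh arrival falls in the interval iff at least 7 events occur there: P(S_7 ≤ t) = P(N ≥ 7) = 1 − P(N ≤ 6) ≈ 0.1820.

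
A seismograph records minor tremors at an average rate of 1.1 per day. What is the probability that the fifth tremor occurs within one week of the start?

0.8819

Over the interval, μ = 1.1 × 7 = 7.7 (a week = 7 days).
The fifth arrival falls in the interval iff at least 5 events occur there: P(S_5 ≤ t) = P(N ≥ 5) = 1 − P(N ≤ 4) ≈ 0.8819.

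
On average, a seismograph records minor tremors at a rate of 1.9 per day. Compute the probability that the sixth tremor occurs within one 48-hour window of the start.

0.1844

Over the interval, μ = 1.9 × 2 = 3.8 (a 48-hour window = 2 days).
The sixth arrival falls in the interval iff at least 6 events occur there: P(S_6 ≤ t) = P(N ≥ 6) = 1 − P(N ≤ 5) ≈ 0.1844.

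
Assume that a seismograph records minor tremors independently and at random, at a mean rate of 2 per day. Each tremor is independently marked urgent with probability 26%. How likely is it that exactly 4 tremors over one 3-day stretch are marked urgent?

Thinning: the tremors that are marked urgent themselves form a Poisson process with rate 0.26 × 2 = 0.52 per day.
Over the interval, μ = 0.52 × 3 = 1.56 (a 3-day stretch = 3 days).
P(N = 4) = e^(−1.56) · 1.56^4/4! ≈ 0.0519.

0.0519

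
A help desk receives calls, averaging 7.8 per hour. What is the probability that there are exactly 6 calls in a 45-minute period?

0.1603

Over the interval, μ = 7.8 × 0.75 = 5.85 (a 45-minute period = 0.75 hours).
P(N = 6) = e^(−μ) μ^6/6! = e^(−5.85) · 5.85^6/720 ≈ 0.1603.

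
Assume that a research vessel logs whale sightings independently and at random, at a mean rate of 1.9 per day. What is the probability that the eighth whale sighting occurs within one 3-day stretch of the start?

0.2159

Over the interval, μ = 1.9 × 3 = 5.7 (a 3-day stretch = 3 days).
The eighth arrival falls in the interval iff at least 8 events occur there: P(S_8 ≤ t) = P(N ≥ 8) = 1 − P(N ≤ 7) ≈ 0.2159.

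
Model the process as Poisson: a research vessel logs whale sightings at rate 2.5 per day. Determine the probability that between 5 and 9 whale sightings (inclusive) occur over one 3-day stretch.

0.6443

Over the interval, μ = 2.5 × 3 = 7.5 (a 3-day stretch = 3 days).
P(5 ≤ N ≤ 9) = Σ_{j=5}^{9} e^(−7.5) · 7.5^j/j! ≈ 0.6443.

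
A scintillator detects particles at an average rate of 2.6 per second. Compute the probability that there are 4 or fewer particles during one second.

0.8774

With mean μ = 2.6 per second,
P(N ≤ 4) = Σ_{j=0}^{4} e^(−μ) μ^j/j! ≈ 0.8774.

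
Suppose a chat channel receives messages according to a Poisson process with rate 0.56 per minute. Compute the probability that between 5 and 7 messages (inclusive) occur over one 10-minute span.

Over the interval, μ = 0.56 × 10 = 5.6 (a 10-minute span = 10 minutes).
P(5 ≤ N ≤ 7) = Σ_{j=5}^{7} e^(−5.6) · 5.6^j/j! ≈ 0.4548.

0.4548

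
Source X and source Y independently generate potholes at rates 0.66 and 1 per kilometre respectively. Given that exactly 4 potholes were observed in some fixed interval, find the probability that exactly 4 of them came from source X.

0.0250

Given the total, each event is independently from source X with probability p = λ_X/(λ_X+λ_Y) = 0.66/1.66 ≈ 0.3976.
So K ~ Binomial(4, 0.66/1.66): P(K = 4) = C(4,4) · (0.66/1.66)^4 · (1/1.66)^0 ≈ 0.0250.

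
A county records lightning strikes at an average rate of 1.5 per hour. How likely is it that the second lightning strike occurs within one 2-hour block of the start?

0.8009

Over the interval, μ = 1.5 × 2 = 3 (a 2-hour block = 2 hours).
The second arrival falls in the interval iff at least 2 events occur there: P(S_2 ≤ t) = P(N ≥ 2) = 1 − P(N ≤ 1) ≈ 0.8009.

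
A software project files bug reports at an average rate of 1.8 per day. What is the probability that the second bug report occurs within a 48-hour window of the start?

0.8743

Over the interval, μ = 1.8 × 2 = 3.6 (a 48-hour window = 2 days).
The second arrival falls in the interval iff at least 2 events occur there: P(S_2 ≤ t) = P(N ≥ 2) = 1 − P(N ≤ 1) ≈ 0.8743.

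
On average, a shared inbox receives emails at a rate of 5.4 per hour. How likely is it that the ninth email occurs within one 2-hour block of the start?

Over the interval, μ = 5.4 × 2 = 10.8 (a 2-hour block = 2 hours).
The ninth arrival falls in the interval iff at least 9 events occur there: P(S_9 ≤ t) = P(N ≥ 9) = 1 − P(N ≤ 8) ≈ 0.7498.

0.7498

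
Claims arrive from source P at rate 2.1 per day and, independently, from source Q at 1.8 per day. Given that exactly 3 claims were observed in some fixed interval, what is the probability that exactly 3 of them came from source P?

0.1561

Given the total, each event is independently from source P with probability p = λ_P/(λ_P+λ_Q) = 2.1/3.9 ≈ 0.5385.
So K ~ Binomial(3, 2.1/3.9): P(K = 3) = C(3,3) · (2.1/3.9)^3 · (1.8/3.9)^0 ≈ 0.1561.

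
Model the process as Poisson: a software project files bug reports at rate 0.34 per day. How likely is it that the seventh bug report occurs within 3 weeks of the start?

0.5709

Over the interval, μ = 0.34 × 21 = 7.14 (3 weeks = 21 days).
The seventh arrival falls in the interval iff at least 7 events occur there: P(S_7 ≤ t) = P(N ≥ 7) = 1 − P(N ≤ 6) ≈ 0.5709.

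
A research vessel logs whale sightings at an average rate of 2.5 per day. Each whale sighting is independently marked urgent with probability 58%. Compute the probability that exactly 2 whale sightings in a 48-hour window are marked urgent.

0.2314

Thinning: the whale sightings that are marked urgent themselves form a Poisson process with rate 0.58 × 2.5 = 1.45 per day.
Over the interval, μ = 1.45 × 2 = 2.9 (a 48-hour window = 2 days).
P(N = 2) = e^(−2.9) · 2.9^2/2! ≈ 0.2314.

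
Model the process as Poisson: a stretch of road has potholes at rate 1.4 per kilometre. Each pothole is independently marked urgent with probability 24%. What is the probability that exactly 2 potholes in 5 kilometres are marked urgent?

0.2630

Thinning: the potholes that are marked urgent themselves form a Poisson process with rate 0.24 × 1.4 = 0.336 per kilometre.
Over the interval, μ = 0.336 × 5 = 1.68 (5 kilometres).
P(N = 2) = e^(−1.68) · 1.68^2/2! ≈ 0.2630.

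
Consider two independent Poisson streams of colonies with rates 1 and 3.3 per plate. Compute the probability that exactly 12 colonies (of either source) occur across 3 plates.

0.1107

Independent Poisson processes superpose: combined rate λ = 1 + 3.3 = 4.3 per plate.
Over the interval, μ = 4.3 × 3 = 12.9 (3 plates).
P(N = 12) = e^(−12.9) · 12.9^12/12! ≈ 0.1107.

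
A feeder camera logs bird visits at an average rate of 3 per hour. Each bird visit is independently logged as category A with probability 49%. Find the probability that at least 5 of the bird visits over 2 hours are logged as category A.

0.1748

Thinning: the bird visits that are logged as category A themselves form a Poisson process with rate 0.49 × 3 = 1.47 per hour.
Over the interval, μ = 1.47 × 2 = 2.94 (2 hours).
P(N ≥ 5) = 1 − P(N ≤ 4) ≈ 0.1748.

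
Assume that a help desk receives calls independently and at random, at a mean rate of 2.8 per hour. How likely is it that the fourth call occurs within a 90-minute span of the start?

Over the interval, μ = 2.8 × 1.5 = 4.2 (a 90-minute span = 1.5 hours).
The fourth arrival falls in the interval iff at least 4 events occur there: P(S_4 ≤ t) = P(N ≥ 4) = 1 − P(N ≤ 3) ≈ 0.6046.

0.6046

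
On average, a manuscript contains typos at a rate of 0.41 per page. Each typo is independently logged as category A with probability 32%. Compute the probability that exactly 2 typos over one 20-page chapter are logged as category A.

Thinning: the typos that are logged as category A themselves form a Poisson process with rate 0.32 × 0.41 = 0.1312 per page.
Over the interval, μ = 0.1312 × 20 = 2.624 (a 20-page chapter = 20 pages).
P(N = 2) = e^(−2.624) · 2.624^2/2! ≈ 0.2496.

0.2496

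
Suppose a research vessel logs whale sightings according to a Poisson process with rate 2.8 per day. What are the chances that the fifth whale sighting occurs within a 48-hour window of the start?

0.6578

Over the interval, μ = 2.8 × 2 = 5.6 (a 48-hour window = 2 days).
The fifth arrival falls in the interval iff at least 5 events occur there: P(S_5 ≤ t) = P(N ≥ 5) = 1 − P(N ≤ 4) ≈ 0.6578.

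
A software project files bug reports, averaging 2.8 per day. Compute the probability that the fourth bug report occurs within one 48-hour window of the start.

Over the interval, μ = 2.8 × 2 = 5.6 (a 48-hour window = 2 days).
The fourth arrival falls in the interval iff at least 4 events occur there: P(S_4 ≤ t) = P(N ≥ 4) = 1 − P(N ≤ 3) ≈ 0.8094.

0.8094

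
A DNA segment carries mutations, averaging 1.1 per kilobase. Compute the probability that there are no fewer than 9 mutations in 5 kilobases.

0.1056

Over the interval, μ = 1.1 × 5 = 5.5 (5 kilobases).
P(N ≥ 9) = 1 − P(N ≤ 8) = 1 − Σ_{j=0}^{8} e^(−μ) μ^j/j! ≈ 0.1056.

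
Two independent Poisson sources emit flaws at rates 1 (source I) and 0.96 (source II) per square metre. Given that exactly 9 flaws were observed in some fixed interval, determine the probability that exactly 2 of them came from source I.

Given the total, each event is independently from source I with probability p = λ_I/(λ_I+λ_II) = 1/1.96 ≈ 0.5102.
So K ~ Binomial(9, 1/1.96): P(K = 2) = C(9,2) · (1/1.96)^2 · (0.96/1.96)^7 ≈ 0.0634.

0.0634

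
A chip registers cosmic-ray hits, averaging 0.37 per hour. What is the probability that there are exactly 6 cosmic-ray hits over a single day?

Over the interval, μ = 0.37 × 24 = 8.88 (a day = 24 hours).
P(N = 6) = e^(−μ) μ^6/6! = e^(−8.88) · 8.88^6/720 ≈ 0.0948.

0.0948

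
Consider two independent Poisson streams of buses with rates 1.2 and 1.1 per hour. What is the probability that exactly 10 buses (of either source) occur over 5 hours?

Independent Poisson processes superpose: combined rate λ = 1.2 + 1.1 = 2.3 per hour.
Over the interval, μ = 2.3 × 5 = 11.5 (5 hours).
P(N = 10) = e^(−11.5) · 11.5^10/10! ≈ 0.1129.

0.1129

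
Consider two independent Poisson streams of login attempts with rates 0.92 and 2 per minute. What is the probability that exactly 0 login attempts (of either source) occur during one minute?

Independent Poisson processes superpose: combined rate λ = 0.92 + 2 = 2.92 per minute.
So μ = 2.92.
P(N = 0) = e^(−2.92) · 2.92^0/0! ≈ 0.0539.

0.0539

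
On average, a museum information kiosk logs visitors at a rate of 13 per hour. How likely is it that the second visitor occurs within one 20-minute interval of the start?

Over the interval, μ = 13 × 1/3 ≈ 4.33333 (a 20-minute interval = 1/3 hours).
The second arrival falls in the interval iff at least 2 events occur there: P(S_2 ≤ t) = P(N ≥ 2) = 1 − P(N ≤ 1) ≈ 0.9300.

0.9300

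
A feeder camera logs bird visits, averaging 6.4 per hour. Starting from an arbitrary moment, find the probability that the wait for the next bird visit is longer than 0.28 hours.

0.1666

The wait for the next event is exponential with rate λ = 6.4 per hour.
P(T > 0.28) = e^(−λt) = e^(−6.4 × 0.28) = e^(−1.792) ≈ 0.1666.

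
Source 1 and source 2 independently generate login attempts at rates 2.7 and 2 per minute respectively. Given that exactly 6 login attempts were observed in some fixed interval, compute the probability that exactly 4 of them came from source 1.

0.2958

Given the total, each event is independently from source 1 with probability p = λ_1/(λ_1+λ_2) = 2.7/4.7 ≈ 0.5745.
So K ~ Binomial(6, 2.7/4.7): P(K = 4) = C(6,4) · (2.7/4.7)^4 · (2/4.7)^2 ≈ 0.2958.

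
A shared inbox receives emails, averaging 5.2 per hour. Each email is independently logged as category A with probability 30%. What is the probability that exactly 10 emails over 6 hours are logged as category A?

0.1225

Thinning: the emails that are logged as category A themselves form a Poisson process with rate 0.3 × 5.2 = 1.56 per hour.
Over the interval, μ = 1.56 × 6 = 9.36 (6 hours).
P(N = 10) = e^(−9.36) · 9.36^10/10! ≈ 0.1225.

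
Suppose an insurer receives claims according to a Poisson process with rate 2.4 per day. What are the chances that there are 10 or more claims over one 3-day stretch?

0.1904

Over the interval, μ = 2.4 × 3 = 7.2 (a 3-day stretch = 3 days).
P(N ≥ 10) = 1 − P(N ≤ 9) = 1 − Σ_{j=0}^{9} e^(−μ) μ^j/j! ≈ 0.1904.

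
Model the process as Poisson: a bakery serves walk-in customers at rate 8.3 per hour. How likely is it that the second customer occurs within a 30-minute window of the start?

0.9188

Over the interval, μ = 8.3 × 0.5 = 4.15 (a 30-minute window = 0.5 hours).
The second arrival falls in the interval iff at least 2 events occur there: P(S_2 ≤ t) = P(N ≥ 2) = 1 − P(N ≤ 1) ≈ 0.9188.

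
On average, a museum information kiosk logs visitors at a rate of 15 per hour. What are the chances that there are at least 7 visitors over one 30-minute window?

Over the interval, μ = 15 × 0.5 = 7.5 (a 30-minute window = 0.5 hours).
P(N ≥ 7) = 1 − P(N ≤ 6) = 1 − Σ_{j=0}^{6} e^(−μ) μ^j/j! ≈ 0.6218.

0.6218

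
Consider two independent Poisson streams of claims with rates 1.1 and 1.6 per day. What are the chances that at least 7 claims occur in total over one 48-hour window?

0.2983

Independent Poisson processes superpose: combined rate λ = 1.1 + 1.6 = 2.7 per day.
Over the interval, μ = 2.7 × 2 = 5.4 (a 48-hour window = 2 days).
P(N ≥ 7) = 1 − P(N ≤ 6) ≈ 0.2983.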